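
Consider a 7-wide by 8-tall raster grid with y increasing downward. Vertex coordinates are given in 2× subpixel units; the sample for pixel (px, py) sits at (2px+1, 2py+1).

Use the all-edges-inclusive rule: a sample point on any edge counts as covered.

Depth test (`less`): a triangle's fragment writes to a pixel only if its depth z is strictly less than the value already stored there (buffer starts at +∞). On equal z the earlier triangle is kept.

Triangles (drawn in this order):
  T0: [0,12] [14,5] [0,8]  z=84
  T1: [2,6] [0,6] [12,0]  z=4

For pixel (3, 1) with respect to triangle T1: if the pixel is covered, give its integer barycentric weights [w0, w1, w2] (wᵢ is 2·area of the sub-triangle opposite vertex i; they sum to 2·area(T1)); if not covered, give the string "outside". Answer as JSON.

T0:
  2·area = 56  (B↔C swapped to make it positive)
  edge (0, 12)→(0, 8): d=(0,-4) inclusive
  edge (0, 8)→(14, 5): d=(14,-3) inclusive
  edge (14, 5)→(0, 12): d=(-14,7) inclusive
    (2,3)@(5, 7): e=[20,1,35] → █
    (3,3)@(7, 7): e=[28,7,21] → █
    (4,3)@(9, 7): e=[36,13,7] → █
    (5,3)@(11, 7): e=[44,19,-7] → ·
    (0,4)@(1, 9): e=[4,17,35] → █
    (1,4)@(3, 9): e=[12,23,21] → █
    (3,4)@(7, 9): e=[28,35,-7] → ·
    (4,4)@(9, 9): e=[36,41,-21] → ·
    (0,5)@(1, 11): e=[4,45,7] → █
    (1,5)@(3, 11): e=[12,51,-7] → ·
    (2,5)@(5, 11): e=[20,57,-21] → ·
    (0,6)@(1, 13): e=[4,73,-21] → ·
  covered (7 px):
    · · · · · · ·
    · · · · · · ·
    · · · · · · ·
    · · █ █ █ · ·
    █ █ █ · · · ·
    █ · · · · · ·
    · · · · · · ·
    · · · · · · ·
T1:
  2·area = 12
  edge (2, 6)→(0, 6): d=(-2,0) inclusive
  edge (0, 6)→(12, 0): d=(12,-6) inclusive
  edge (12, 0)→(2, 6): d=(-10,6) inclusive
    (3,1)@(7, 3): e=[6,6,0] → █  [on edge]
    (4,1)@(9, 3): e=[6,18,-12] → ·
    (1,2)@(3, 5): e=[2,6,4] → █
    (2,2)@(5, 5): e=[2,18,-8] → ·
    (3,2)@(7, 5): e=[2,30,-20] → ·
    (1,3)@(3, 7): e=[-2,30,-16] → ·
  covered (2 px):
    · · · · · · ·
    · · · █ · · ·
    · █ · · · · ·
    · · · · · · ·
    · · · · · · ·
    · · · · · · ·
    · · · · · · ·
    · · · · · · ·

Result: [6,0,6]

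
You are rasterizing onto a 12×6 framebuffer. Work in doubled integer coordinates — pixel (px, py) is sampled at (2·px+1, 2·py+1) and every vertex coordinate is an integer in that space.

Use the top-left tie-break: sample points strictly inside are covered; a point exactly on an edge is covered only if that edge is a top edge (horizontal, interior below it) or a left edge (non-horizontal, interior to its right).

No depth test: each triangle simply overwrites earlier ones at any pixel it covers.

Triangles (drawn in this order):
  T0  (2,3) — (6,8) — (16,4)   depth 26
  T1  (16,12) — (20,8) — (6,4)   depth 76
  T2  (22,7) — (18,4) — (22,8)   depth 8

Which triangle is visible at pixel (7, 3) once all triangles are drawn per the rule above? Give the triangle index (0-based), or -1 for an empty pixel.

T0:
  2·area = 66  (B↔C swapped to make it positive)
  edge (2, 3)→(16, 4): d=(14,1) right/bottom  bias=-1
  edge (16, 4)→(6, 8): d=(-10,4) right/bottom  bias=-1
  edge (6, 8)→(2, 3): d=(-4,-5) top-left  bias=+0
    (2,2)@(5, 5): e=[25,34,7] → #
    (3,2)@(7, 5): e=[23,26,17] → #
    (4,2)@(9, 5): e=[21,18,27] → #
    (5,2)@(11, 5): e=[19,10,37] → #
    (6,2)@(13, 5): e=[17,2,47] → #
    (7,2)@(15, 5): e=[15,-6,57] → ·
    (2,3)@(5, 7): e=[53,14,-1] → ·
    (3,3)@(7, 7): e=[51,6,9] → #
    (4,3)@(9, 7): e=[49,-2,19] → ·
    (5,3)@(11, 7): e=[47,-10,29] → ·
    (6,3)@(13, 7): e=[45,-18,39] → ·
    (3,4)@(7, 9): e=[79,-14,1] → ·
  covered (6 px):
    · · · · · · · · · · · ·
    · · · · · · · · · · · ·
    · · # # # # # · · · · ·
    · · · # · · · · · · · ·
    · · · · · · · · · · · ·
    · · · · · · · · · · · ·
T1:
  2·area = 72  (B↔C swapped to make it positive)
  edge (16, 12)→(6, 4): d=(-10,-8) top-left  bias=+0
  edge (6, 4)→(20, 8): d=(14,4) right/bottom  bias=-1
  edge (20, 8)→(16, 12): d=(-4,4) right/bottom  bias=-1
    (4,2)@(9, 5): e=[14,2,56] → #
    (5,2)@(11, 5): e=[30,-6,48] → ·
    (11,2)@(23, 5): e=[126,-54,0] → ·  [on edge]
    (4,3)@(9, 7): e=[-6,30,48] → ·
    (5,3)@(11, 7): e=[10,22,40] → #
    (6,3)@(13, 7): e=[26,14,32] → #
    (7,3)@(15, 7): e=[42,6,24] → #
    (8,3)@(17, 7): e=[58,-2,16] → ·
    (10,3)@(21, 7): e=[90,-18,0] → ·  [on edge]
    (5,4)@(11, 9): e=[-10,50,32] → ·
    (6,4)@(13, 9): e=[6,42,24] → #
    (8,4)@(17, 9): e=[38,26,8] → #
    (9,4)@(19, 9): e=[54,18,0] → ·  [on edge]
    (8,5)@(17, 11): e=[18,54,0] → ·  [on edge]
  covered (8 px):
    · · · · · · · · · · · ·
    · · · · · · · · · · · ·
    · · · · # · · · · · · ·
    · · · · · # # # · · · ·
    · · · · · · # # # · · ·
    · · · · · · · # · · · ·
T2:
  2·area = 4  (B↔C swapped to make it positive)
  edge (22, 7)→(22, 8): d=(0,1) right/bottom  bias=-1
  edge (22, 8)→(18, 4): d=(-4,-4) top-left  bias=+0
  edge (18, 4)→(22, 7): d=(4,3) right/bottom  bias=-1
    (7,0)@(15, 1): e=[7,0,-3] → ·  [on edge]
    (8,1)@(17, 3): e=[5,0,-1] → ·  [on edge]
    (9,2)@(19, 5): e=[3,0,1] → #  [on edge]
    (10,2)@(21, 5): e=[1,8,-5] → ·
    (9,3)@(19, 7): e=[3,-8,9] → ·
    (10,3)@(21, 7): e=[1,0,3] → #  [on edge]
    (11,3)@(23, 7): e=[-1,8,-3] → ·
    (10,4)@(21, 9): e=[1,-8,11] → ·
    (11,4)@(23, 9): e=[-1,0,5] → ·  [on edge]
  covered (2 px):
    · · · · · · · · · · · ·
    · · · · · · · · · · · ·
    · · · · · · · · · # · ·
    · · · · · · · · · · # ·
    · · · · · · · · · · · ·
    · · · · · · · · · · · ·

Z-buffer (winner per pixel, '.' = empty):
  . . . . . . . . . . . .
  . . . . . . . . . . . .
  . . 0 0 1 0 0 . . 2 . .
  . . . 0 . 1 1 1 . . 2 .
  . . . . . . 1 1 1 . . .
  . . . . . . . 1 . . . .

Final: 1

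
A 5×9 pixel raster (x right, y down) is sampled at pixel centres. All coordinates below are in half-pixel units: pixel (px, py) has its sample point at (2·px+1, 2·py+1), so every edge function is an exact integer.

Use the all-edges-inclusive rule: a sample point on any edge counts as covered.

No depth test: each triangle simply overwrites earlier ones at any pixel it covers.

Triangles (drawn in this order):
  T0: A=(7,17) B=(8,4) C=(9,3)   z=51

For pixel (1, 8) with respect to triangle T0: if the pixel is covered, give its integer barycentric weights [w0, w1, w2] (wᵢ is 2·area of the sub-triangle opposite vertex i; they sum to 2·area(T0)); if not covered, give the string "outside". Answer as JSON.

T0:
  2·area = 12
  edge (7, 17)→(8, 4): d=(1,-13) inclusive
  edge (8, 4)→(9, 3): d=(1,-1) inclusive
  edge (9, 3)→(7, 17): d=(-2,14) inclusive
    (4,1)@(9, 3): e=[12,0,0] → X  [on edge]
    (3,2)@(7, 5): e=[-12,0,24] → .  [on edge]
    (4,2)@(9, 5): e=[14,2,-4] → .
    (2,3)@(5, 7): e=[-36,0,48] → .  [on edge]
    (1,4)@(3, 9): e=[-60,0,72] → .  [on edge]
    (0,5)@(1, 11): e=[-84,0,96] → .  [on edge]
    (3,8)@(7, 17): e=[0,12,0] → X  [on edge]
    (4,8)@(9, 17): e=[26,14,-28] → .
  covered (2 px):
    . . . . .
    . . . . X
    . . . . .
    . . . . .
    . . . . .
    . . . . .
    . . . . .
    . . . . .
    . . . X .

Result: "outside"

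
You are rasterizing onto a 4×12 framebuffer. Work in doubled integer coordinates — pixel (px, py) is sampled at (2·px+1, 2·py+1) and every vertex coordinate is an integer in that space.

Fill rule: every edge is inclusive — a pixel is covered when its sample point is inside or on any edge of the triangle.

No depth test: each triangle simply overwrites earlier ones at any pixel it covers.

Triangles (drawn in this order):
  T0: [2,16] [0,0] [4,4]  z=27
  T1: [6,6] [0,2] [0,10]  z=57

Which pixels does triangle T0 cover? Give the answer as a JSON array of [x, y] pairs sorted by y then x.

T0:
  2·area = 56
  edge (2, 16)→(0, 0): d=(-2,-16) inclusive
  edge (0, 0)→(4, 4): d=(4,4) inclusive
  edge (4, 4)→(2, 16): d=(-2,12) inclusive
    (0,0)@(1, 1): e=[14,0,42] → X  [on edge]
    (1,0)@(3, 1): e=[46,-8,18] → .
    (0,1)@(1, 3): e=[10,8,38] → X
    (1,1)@(3, 3): e=[42,0,14] → X  [on edge]
    (2,1)@(5, 3): e=[74,-8,-10] → .
    (0,2)@(1, 5): e=[6,16,34] → X
    (2,2)@(5, 5): e=[70,0,-14] → .  [on edge]
    (0,3)@(1, 7): e=[2,24,30] → X
    (2,3)@(5, 7): e=[66,8,-18] → .
    (3,3)@(7, 7): e=[98,0,-42] → .  [on edge]
    (0,4)@(1, 9): e=[-2,32,26] → .
    (1,4)@(3, 9): e=[30,24,2] → X
  covered (8 px):
    X . . .
    X X . .
    X X . .
    X X . .
    . X . .
    . . . .
    . . . .
    . . . .
    . . . .
    . . . .
    . . . .
    . . . .
T1:
  2·area = 48  (B↔C swapped to make it positive)
  edge (6, 6)→(0, 10): d=(-6,4) inclusive
  edge (0, 10)→(0, 2): d=(0,-8) inclusive
  edge (0, 2)→(6, 6): d=(6,4) inclusive
    (0,1)@(1, 3): e=[38,8,2] → X
    (1,1)@(3, 3): e=[30,24,-6] → .
    (0,2)@(1, 5): e=[26,8,14] → X
    (1,2)@(3, 5): e=[18,24,6] → X
    (2,2)@(5, 5): e=[10,40,-2] → .
    (0,3)@(1, 7): e=[14,8,26] → X
    (2,3)@(5, 7): e=[-2,40,10] → .
    (0,4)@(1, 9): e=[2,8,38] → X
    (1,4)@(3, 9): e=[-6,24,30] → .
    (0,5)@(1, 11): e=[-10,8,50] → .
  covered (6 px):
    . . . .
    X . . .
    X X . .
    X X . .
    X . . .
    . . . .
    . . . .
    . . . .
    . . . .
    . . . .
    . . . .
    . . . .

Answer: [[0,0],[0,1],[1,1],[0,2],[1,2],[0,3],[1,3],[1,4]]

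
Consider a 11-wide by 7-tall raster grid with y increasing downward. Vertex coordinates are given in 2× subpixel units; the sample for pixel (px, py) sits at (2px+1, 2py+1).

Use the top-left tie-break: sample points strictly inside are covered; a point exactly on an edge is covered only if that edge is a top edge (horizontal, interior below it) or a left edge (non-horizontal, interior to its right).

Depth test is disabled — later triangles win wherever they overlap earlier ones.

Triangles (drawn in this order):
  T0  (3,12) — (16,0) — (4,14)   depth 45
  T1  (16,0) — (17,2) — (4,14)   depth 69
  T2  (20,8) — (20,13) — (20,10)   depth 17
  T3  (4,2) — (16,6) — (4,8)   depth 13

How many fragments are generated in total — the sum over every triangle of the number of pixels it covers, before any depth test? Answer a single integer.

T0:
  2·area = 38
  edge (3, 12)→(16, 0): d=(13,-12) top-left  bias=+0
  edge (16, 0)→(4, 14): d=(-12,14) right/bottom  bias=-1
  edge (4, 14)→(3, 12): d=(-1,-2) top-left  bias=+0
    (7,0)@(15, 1): e=[1,2,35] → █
    (8,0)@(17, 1): e=[25,-26,39] → ·
    (6,1)@(13, 3): e=[3,6,29] → █
    (7,1)@(15, 3): e=[27,-22,33] → ·
    (5,2)@(11, 5): e=[5,10,23] → █
    (6,2)@(13, 5): e=[29,-18,27] → ·
    (4,3)@(9, 7): e=[7,14,17] → █
    (5,3)@(11, 7): e=[31,-14,21] → ·
    (3,4)@(7, 9): e=[9,18,11] → █
    (4,4)@(9, 9): e=[33,-10,15] → ·
    (2,5)@(5, 11): e=[11,22,5] → █
    (3,5)@(7, 11): e=[35,-6,9] → ·
  covered (6 px):
    · · · · · · · █ · · ·
    · · · · · · █ · · · ·
    · · · · · █ · · · · ·
    · · · · █ · · · · · ·
    · · · █ · · · · · · ·
    · · █ · · · · · · · ·
    · · · · · · · · · · ·
T1:
  2·area = 38
  edge (16, 0)→(17, 2): d=(1,2) right/bottom  bias=-1
  edge (17, 2)→(4, 14): d=(-13,12) right/bottom  bias=-1
  edge (4, 14)→(16, 0): d=(12,-14) top-left  bias=+0
    (7,1)@(15, 3): e=[5,11,22] → █
    (8,1)@(17, 3): e=[1,-13,50] → ·
    (6,2)@(13, 5): e=[11,9,18] → █
    (7,2)@(15, 5): e=[7,-15,46] → ·
    (5,3)@(11, 7): e=[17,7,14] → █
    (6,3)@(13, 7): e=[13,-17,42] → ·
    (4,4)@(9, 9): e=[23,5,10] → █
    (5,4)@(11, 9): e=[19,-19,38] → ·
    (3,5)@(7, 11): e=[29,3,6] → █
    (4,5)@(9, 11): e=[25,-21,34] → ·
    (2,6)@(5, 13): e=[35,1,2] → █
    (3,6)@(7, 13): e=[31,-23,30] → ·
  covered (6 px):
    · · · · · · · · · · ·
    · · · · · · · █ · · ·
    · · · · · · █ · · · ·
    · · · · · █ · · · · ·
    · · · · █ · · · · · ·
    · · · █ · · · · · · ·
    · · █ · · · · · · · ·
T2:
  degenerate (2·area = 0) — covers nothing
T3:
  2·area = 72
  edge (4, 2)→(16, 6): d=(12,4) right/bottom  bias=-1
  edge (16, 6)→(4, 8): d=(-12,2) right/bottom  bias=-1
  edge (4, 8)→(4, 2): d=(0,-6) top-left  bias=+0
    (0,0)@(1, 1): e=[0,90,-18] → ·  [on edge]
    (2,1)@(5, 3): e=[8,58,6] → █
    (3,1)@(7, 3): e=[0,54,18] → ·  [on edge]
    (2,2)@(5, 5): e=[32,34,6] → █
    (3,2)@(7, 5): e=[24,30,18] → █
    (4,2)@(9, 5): e=[16,26,30] → █
    (5,2)@(11, 5): e=[8,22,42] → █
    (6,2)@(13, 5): e=[0,18,54] → ·  [on edge]
    (2,3)@(5, 7): e=[56,10,6] → █
    (5,3)@(11, 7): e=[32,-2,42] → ·
    (9,3)@(19, 7): e=[0,-18,90] → ·  [on edge]
    (2,4)@(5, 9): e=[80,-14,6] → ·
  covered (8 px):
    · · · · · · · · · · ·
    · · █ · · · · · · · ·
    · · █ █ █ █ · · · · ·
    · · █ █ █ · · · · · ·
    · · · · · · · · · · ·
    · · · · · · · · · · ·
    · · · · · · · · · · ·

Final: 20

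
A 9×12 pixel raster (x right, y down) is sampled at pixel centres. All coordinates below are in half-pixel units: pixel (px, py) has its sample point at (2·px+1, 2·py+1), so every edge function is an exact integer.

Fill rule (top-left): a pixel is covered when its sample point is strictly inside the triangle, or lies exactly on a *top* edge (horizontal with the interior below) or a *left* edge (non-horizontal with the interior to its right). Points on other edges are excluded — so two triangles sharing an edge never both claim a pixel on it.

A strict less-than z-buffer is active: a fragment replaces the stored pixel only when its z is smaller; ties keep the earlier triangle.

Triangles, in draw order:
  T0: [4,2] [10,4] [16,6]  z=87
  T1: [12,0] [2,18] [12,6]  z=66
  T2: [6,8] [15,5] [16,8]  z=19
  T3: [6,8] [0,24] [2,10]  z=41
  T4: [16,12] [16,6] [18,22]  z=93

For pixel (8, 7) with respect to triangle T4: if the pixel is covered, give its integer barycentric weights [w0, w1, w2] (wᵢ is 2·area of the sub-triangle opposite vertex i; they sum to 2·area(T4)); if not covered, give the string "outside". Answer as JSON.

T0:
  degenerate (2·area = 0) — covers nothing
T1:
  2·area = 60  (B↔C swapped to make it positive)
  edge (12, 0)→(12, 6): d=(0,6) right/bottom  bias=-1
  edge (12, 6)→(2, 18): d=(-10,12) right/bottom  bias=-1
  edge (2, 18)→(12, 0): d=(10,-18) top-left  bias=+0
    (5,1)@(11, 3): e=[6,42,12] → X
    (6,1)@(13, 3): e=[-6,18,48] → .
    (5,2)@(11, 5): e=[6,22,32] → X
    (6,2)@(13, 5): e=[-6,-2,68] → .
    (4,3)@(9, 7): e=[18,26,16] → X
    (6,3)@(13, 7): e=[-6,-22,88] → .
    (3,4)@(7, 9): e=[30,30,0] → X  [on edge]
    (5,4)@(11, 9): e=[6,-18,72] → .
    (3,5)@(7, 11): e=[30,10,20] → X
    (4,5)@(9, 11): e=[18,-14,56] → .
    (2,6)@(5, 13): e=[42,14,4] → X
    (3,6)@(7, 13): e=[30,-10,40] → .
  covered (8 px):
    . . . . . . . . .
    . . . . . X . . .
    . . . . . X . . .
    . . . . X X . . .
    . . . X X . . . .
    . . . X . . . . .
    . . X . . . . . .
    . . . . . . . . .
    . . . . . . . . .
    . . . . . . . . .
    . . . . . . . . .
    . . . . . . . . .
T2:
  2·area = 30
  edge (6, 8)→(15, 5): d=(9,-3) top-left  bias=+0
  edge (15, 5)→(16, 8): d=(1,3) right/bottom  bias=-1
  edge (16, 8)→(6, 8): d=(-10,0) right/bottom  bias=-1
    (7,2)@(15, 5): e=[0,0,30] → .  [on edge]
    (4,3)@(9, 7): e=[0,20,10] → X  [on edge]
    (5,3)@(11, 7): e=[6,14,10] → X
    (6,3)@(13, 7): e=[12,8,10] → X
    (7,3)@(15, 7): e=[18,2,10] → X
    (8,3)@(17, 7): e=[24,-4,10] → .
    (1,4)@(3, 9): e=[0,40,-10] → .  [on edge]
    (4,4)@(9, 9): e=[18,22,-10] → .
    (5,4)@(11, 9): e=[24,16,-10] → .
    (6,4)@(13, 9): e=[30,10,-10] → .
    (7,4)@(15, 9): e=[36,4,-10] → .
    (8,5)@(17, 11): e=[60,0,-30] → .  [on edge]
  covered (4 px):
    . . . . . . . . .
    . . . . . . . . .
    . . . . . . . . .
    . . . . X X X X .
    . . . . . . . . .
    . . . . . . . . .
    . . . . . . . . .
    . . . . . . . . .
    . . . . . . . . .
    . . . . . . . . .
    . . . . . . . . .
    . . . . . . . . .
T3:
  2·area = 52
  edge (6, 8)→(0, 24): d=(-6,16) right/bottom  bias=-1
  edge (0, 24)→(2, 10): d=(2,-14) top-left  bias=+0
  edge (2, 10)→(6, 8): d=(4,-2) top-left  bias=+0
    (1,1)@(3, 3): e=[78,0,-26] → .  [on edge]
    (2,4)@(5, 9): e=[10,40,2] → X
    (3,4)@(7, 9): e=[-22,68,6] → .
    (1,5)@(3, 11): e=[30,16,6] → X
    (2,5)@(5, 11): e=[-2,44,10] → .
    (1,6)@(3, 13): e=[18,20,14] → X
    (2,6)@(5, 13): e=[-14,48,18] → .
    (1,7)@(3, 15): e=[6,24,22] → X
    (2,7)@(5, 15): e=[-26,52,26] → .
    (0,8)@(1, 17): e=[26,0,26] → X  [on edge]
    (1,8)@(3, 17): e=[-6,28,30] → .
    (0,9)@(1, 19): e=[14,4,34] → X
  covered (7 px):
    . . . . . . . . .
    . . . . . . . . .
    . . . . . . . . .
    . . . . . . . . .
    . . X . . . . . .
    . X . . . . . . .
    . X . . . . . . .
    . X . . . . . . .
    X . . . . . . . .
    X . . . . . . . .
    X . . . . . . . .
    . . . . . . . . .
T4:
  2·area = 12
  edge (16, 12)→(16, 6): d=(0,-6) top-left  bias=+0
  edge (16, 6)→(18, 22): d=(2,16) right/bottom  bias=-1
  edge (18, 22)→(16, 12): d=(-2,-10) top-left  bias=+0
    (7,3)@(15, 7): e=[-6,18,0] → .  [on edge]
    (8,7)@(17, 15): e=[6,2,4] → X
    (8,8)@(17, 17): e=[6,6,0] → X  [on edge]
    (8,9)@(17, 19): e=[6,10,-4] → .
  covered (2 px):
    . . . . . . . . .
    . . . . . . . . .
    . . . . . . . . .
    . . . . . . . . .
    . . . . . . . . .
    . . . . . . . . .
    . . . . . . . . .
    . . . . . . . . X
    . . . . . . . . X
    . . . . . . . . .
    . . . . . . . . .
    . . . . . . . . .

Answer: [2,4,6]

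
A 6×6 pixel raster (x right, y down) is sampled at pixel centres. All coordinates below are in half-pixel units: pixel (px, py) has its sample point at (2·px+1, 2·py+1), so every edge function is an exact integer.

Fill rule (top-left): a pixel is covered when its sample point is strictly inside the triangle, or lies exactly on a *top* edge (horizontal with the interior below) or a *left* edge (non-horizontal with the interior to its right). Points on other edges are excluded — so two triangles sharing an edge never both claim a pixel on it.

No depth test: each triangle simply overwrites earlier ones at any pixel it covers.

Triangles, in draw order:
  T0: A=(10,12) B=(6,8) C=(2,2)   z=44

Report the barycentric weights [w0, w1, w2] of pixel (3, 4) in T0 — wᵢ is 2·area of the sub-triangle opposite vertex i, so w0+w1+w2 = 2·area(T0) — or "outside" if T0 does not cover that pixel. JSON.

T0:
  2·area = 8
  edge (10, 12)→(6, 8): d=(-4,-4) top-left  bias=+0
  edge (6, 8)→(2, 2): d=(-4,-6) top-left  bias=+0
  edge (2, 2)→(10, 12): d=(8,10) right/bottom  bias=-1
    (0,1)@(1, 3): e=[0,-10,18] → .  [on edge]
    (1,2)@(3, 5): e=[0,-6,14] → .  [on edge]
    (2,3)@(5, 7): e=[0,-2,10] → .  [on edge]
    (3,4)@(7, 9): e=[0,2,6] → X  [on edge]
    (4,4)@(9, 9): e=[8,14,-14] → .
    (3,5)@(7, 11): e=[-8,-6,22] → .
    (4,5)@(9, 11): e=[0,6,2] → X  [on edge]
    (5,5)@(11, 11): e=[8,18,-18] → .
  covered (2 px):
    . . . . . .
    . . . . . .
    . . . . . .
    . . . . . .
    . . . X . .
    . . . . X .

Answer: [2,6,0]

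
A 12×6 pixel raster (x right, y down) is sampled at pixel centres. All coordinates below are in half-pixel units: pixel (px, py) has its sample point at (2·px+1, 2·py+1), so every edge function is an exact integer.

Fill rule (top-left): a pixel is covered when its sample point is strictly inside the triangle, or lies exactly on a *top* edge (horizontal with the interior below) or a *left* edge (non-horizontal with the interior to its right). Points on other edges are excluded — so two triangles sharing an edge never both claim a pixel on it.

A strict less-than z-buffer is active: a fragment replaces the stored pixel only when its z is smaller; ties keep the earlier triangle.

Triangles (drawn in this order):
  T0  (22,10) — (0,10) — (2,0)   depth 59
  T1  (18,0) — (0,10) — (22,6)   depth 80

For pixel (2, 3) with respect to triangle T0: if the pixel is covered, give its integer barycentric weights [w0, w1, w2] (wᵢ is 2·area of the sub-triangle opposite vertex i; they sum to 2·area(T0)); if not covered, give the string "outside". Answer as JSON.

T0:
  2·area = 220
  edge (22, 10)→(0, 10): d=(-22,0) right/bottom  bias=-1
  edge (0, 10)→(2, 0): d=(2,-10) top-left  bias=+0
  edge (2, 0)→(22, 10): d=(20,10) right/bottom  bias=-1
    (1,0)@(3, 1): e=[198,12,10] → █
    (2,0)@(5, 1): e=[198,32,-10] → ·
    (1,1)@(3, 3): e=[154,16,50] → █
    (2,1)@(5, 3): e=[154,36,30] → █
    (3,1)@(7, 3): e=[154,56,10] → █
    (4,1)@(9, 3): e=[154,76,-10] → ·
    (0,2)@(1, 5): e=[110,0,110] → █  [on edge]
    (4,2)@(9, 5): e=[110,80,30] → █
    (5,2)@(11, 5): e=[110,100,10] → █
    (6,2)@(13, 5): e=[110,120,-10] → ·
    (0,3)@(1, 7): e=[66,4,150] → █
    (6,3)@(13, 7): e=[66,124,30] → █
  covered (28 px):
    · █ · · · · · · · · · ·
    · █ █ █ · · · · · · · ·
    █ █ █ █ █ █ · · · · · ·
    █ █ █ █ █ █ █ █ · · · ·
    █ █ █ █ █ █ █ █ █ █ · ·
    · · · · · · · · · · · ·
T1:
  2·area = 148  (B↔C swapped to make it positive)
  edge (18, 0)→(22, 6): d=(4,6) right/bottom  bias=-1
  edge (22, 6)→(0, 10): d=(-22,4) right/bottom  bias=-1
  edge (0, 10)→(18, 0): d=(18,-10) top-left  bias=+0
    (8,0)@(17, 1): e=[10,130,8] → █
    (9,0)@(19, 1): e=[-2,122,28] → ·
    (6,1)@(13, 3): e=[42,102,4] → █
    (7,1)@(15, 3): e=[30,94,24] → █
    (9,1)@(19, 3): e=[6,78,64] → █
    (10,1)@(21, 3): e=[-6,70,84] → ·
    (4,2)@(9, 5): e=[74,74,0] → █  [on edge]
    (5,2)@(11, 5): e=[62,66,20] → █
    (10,2)@(21, 5): e=[2,26,120] → █
    (11,2)@(23, 5): e=[-10,18,140] → ·
    (3,3)@(7, 7): e=[94,38,16] → █
    (8,3)@(17, 7): e=[34,-2,116] → ·
  covered (19 px):
    · · · · · · · · █ · · ·
    · · · · · · █ █ █ █ · ·
    · · · · █ █ █ █ █ █ █ ·
    · · · █ █ █ █ █ · · · ·
    · █ █ · · · · · · · · ·
    · · · · · · · · · · · ·

Final: [44,110,66]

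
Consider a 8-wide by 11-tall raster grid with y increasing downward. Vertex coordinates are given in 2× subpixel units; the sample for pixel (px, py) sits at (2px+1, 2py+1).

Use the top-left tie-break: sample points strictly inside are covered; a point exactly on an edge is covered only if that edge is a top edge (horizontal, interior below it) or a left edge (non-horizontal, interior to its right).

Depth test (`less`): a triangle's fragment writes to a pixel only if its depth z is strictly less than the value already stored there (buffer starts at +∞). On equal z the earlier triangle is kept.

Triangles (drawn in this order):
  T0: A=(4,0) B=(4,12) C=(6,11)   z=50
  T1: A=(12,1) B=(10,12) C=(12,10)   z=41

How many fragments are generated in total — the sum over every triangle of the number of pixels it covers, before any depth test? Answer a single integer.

T0:
  2·area = 24  (B↔C swapped to make it positive)
  edge (4, 0)→(6, 11): d=(2,11) right/bottom  bias=-1
  edge (6, 11)→(4, 12): d=(-2,1) right/bottom  bias=-1
  edge (4, 12)→(4, 0): d=(0,-12) top-left  bias=+0
    (2,3)@(5, 7): e=[3,9,12] → X
    (3,3)@(7, 7): e=[-19,7,36] → .
    (2,4)@(5, 9): e=[7,5,12] → X
    (3,4)@(7, 9): e=[-15,3,36] → .
    (2,5)@(5, 11): e=[11,1,12] → X
    (3,5)@(7, 11): e=[-11,-1,36] → .
    (2,6)@(5, 13): e=[15,-3,12] → .
  covered (3 px):
    . . . . . . . .
    . . . . . . . .
    . . . . . . . .
    . . X . . . . .
    . . X . . . . .
    . . X . . . . .
    . . . . . . . .
    . . . . . . . .
    . . . . . . . .
    . . . . . . . .
    . . . . . . . .
T1:
  2·area = 18  (B↔C swapped to make it positive)
  edge (12, 1)→(12, 10): d=(0,9) right/bottom  bias=-1
  edge (12, 10)→(10, 12): d=(-2,2) right/bottom  bias=-1
  edge (10, 12)→(12, 1): d=(2,-11) top-left  bias=+0
    (5,3)@(11, 7): e=[9,8,1] → X
    (6,3)@(13, 7): e=[-9,4,23] → .
    (7,3)@(15, 7): e=[-27,0,45] → .  [on edge]
    (5,4)@(11, 9): e=[9,4,5] → X
    (6,4)@(13, 9): e=[-9,0,27] → .  [on edge]
    (5,5)@(11, 11): e=[9,0,9] → .  [on edge]
    (4,6)@(9, 13): e=[27,0,-9] → .  [on edge]
    (3,7)@(7, 15): e=[45,0,-27] → .  [on edge]
    (2,8)@(5, 17): e=[63,0,-45] → .  [on edge]
    (1,9)@(3, 19): e=[81,0,-63] → .  [on edge]
    (0,10)@(1, 21): e=[99,0,-81] → .  [on edge]
  covered (2 px):
    . . . . . . . .
    . . . . . . . .
    . . . . . . . .
    . . . . . X . .
    . . . . . X . .
    . . . . . . . .
    . . . . . . . .
    . . . . . . . .
    . . . . . . . .
    . . . . . . . .
    . . . . . . . .

Answer: 5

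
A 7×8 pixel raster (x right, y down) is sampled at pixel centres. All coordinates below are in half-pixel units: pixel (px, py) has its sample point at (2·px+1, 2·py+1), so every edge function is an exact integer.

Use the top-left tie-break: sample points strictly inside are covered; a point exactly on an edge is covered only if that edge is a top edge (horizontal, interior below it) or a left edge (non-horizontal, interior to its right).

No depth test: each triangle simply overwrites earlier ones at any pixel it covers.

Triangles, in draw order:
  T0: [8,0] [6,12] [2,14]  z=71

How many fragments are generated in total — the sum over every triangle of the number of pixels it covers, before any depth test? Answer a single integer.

T0:
  2·area = 44
  edge (8, 0)→(6, 12): d=(-2,12) right/bottom  bias=-1
  edge (6, 12)→(2, 14): d=(-4,2) right/bottom  bias=-1
  edge (2, 14)→(8, 0): d=(6,-14) top-left  bias=+0
    (3,1)@(7, 3): e=[6,34,4] → █
    (4,1)@(9, 3): e=[-18,30,32] → ·
    (3,2)@(7, 5): e=[2,26,16] → █
    (4,2)@(9, 5): e=[-22,22,44] → ·
    (2,3)@(5, 7): e=[22,22,0] → █  [on edge]
    (3,3)@(7, 7): e=[-2,18,28] → ·
    (2,4)@(5, 9): e=[18,14,12] → █
    (3,4)@(7, 9): e=[-6,10,40] → ·
    (2,5)@(5, 11): e=[14,6,24] → █
    (3,5)@(7, 11): e=[-10,2,52] → ·
    (1,6)@(3, 13): e=[34,2,8] → █
    (2,6)@(5, 13): e=[10,-2,36] → ·
  covered (6 px):
    · · · · · · ·
    · · · █ · · ·
    · · · █ · · ·
    · · █ · · · ·
    · · █ · · · ·
    · · █ · · · ·
    · █ · · · · ·
    · · · · · · ·

Result: 6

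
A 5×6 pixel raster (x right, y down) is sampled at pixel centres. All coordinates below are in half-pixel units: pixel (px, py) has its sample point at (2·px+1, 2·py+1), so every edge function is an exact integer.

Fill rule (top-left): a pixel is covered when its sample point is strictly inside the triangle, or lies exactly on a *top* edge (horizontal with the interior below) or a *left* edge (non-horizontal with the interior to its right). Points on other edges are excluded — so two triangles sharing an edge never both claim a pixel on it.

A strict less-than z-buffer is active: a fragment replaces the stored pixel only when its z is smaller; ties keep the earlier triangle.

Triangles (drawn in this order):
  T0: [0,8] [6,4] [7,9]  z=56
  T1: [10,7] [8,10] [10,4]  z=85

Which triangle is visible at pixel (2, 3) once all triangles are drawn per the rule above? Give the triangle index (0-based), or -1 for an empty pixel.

T0:
  2·area = 34
  edge (0, 8)→(6, 4): d=(6,-4) top-left  bias=+0
  edge (6, 4)→(7, 9): d=(1,5) right/bottom  bias=-1
  edge (7, 9)→(0, 8): d=(-7,-1) top-left  bias=+0
    (2,2)@(5, 5): e=[2,6,26] → #
    (3,2)@(7, 5): e=[10,-4,28] → ·
    (1,3)@(3, 7): e=[6,18,10] → #
    (3,3)@(7, 7): e=[22,-2,14] → ·
    (1,4)@(3, 9): e=[18,20,-4] → ·
    (2,4)@(5, 9): e=[26,10,-2] → ·
    (3,4)@(7, 9): e=[34,0,0] → ·  [on edge]
  covered (3 px):
    · · · · ·
    · · · · ·
    · · # · ·
    · # # · ·
    · · · · ·
    · · · · ·
T1:
  2·area = 6
  edge (10, 7)→(8, 10): d=(-2,3) right/bottom  bias=-1
  edge (8, 10)→(10, 4): d=(2,-6) top-left  bias=+0
  edge (10, 4)→(10, 7): d=(0,3) right/bottom  bias=-1
    (4,3)@(9, 7): e=[3,0,3] → #  [on edge]
    (4,4)@(9, 9): e=[-1,4,3] → ·
  covered (1 px):
    · · · · ·
    · · · · ·
    · · · · ·
    · · · · #
    · · · · ·
    · · · · ·

Z-buffer (winner per pixel, '.' = empty):
  . . . . .
  . . . . .
  . . 0 . .
  . 0 0 . 1
  . . . . .
  . . . . .

Final: 0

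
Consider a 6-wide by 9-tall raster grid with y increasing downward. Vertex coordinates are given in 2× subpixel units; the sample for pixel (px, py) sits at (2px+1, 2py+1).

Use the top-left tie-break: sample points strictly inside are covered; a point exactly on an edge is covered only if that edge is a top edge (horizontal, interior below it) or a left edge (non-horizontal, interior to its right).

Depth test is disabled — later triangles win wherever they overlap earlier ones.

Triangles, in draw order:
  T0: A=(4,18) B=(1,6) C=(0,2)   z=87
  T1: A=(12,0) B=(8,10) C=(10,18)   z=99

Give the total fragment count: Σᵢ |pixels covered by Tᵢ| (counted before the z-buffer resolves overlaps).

T0:
  degenerate (2·area = 0) — covers nothing
T1:
  2·area = 52  (B↔C swapped to make it positive)
  edge (12, 0)→(10, 18): d=(-2,18) right/bottom  bias=-1
  edge (10, 18)→(8, 10): d=(-2,-8) top-left  bias=+0
  edge (8, 10)→(12, 0): d=(4,-10) top-left  bias=+0
    (5,1)@(11, 3): e=[12,38,2] → X
    (5,2)@(11, 5): e=[8,34,10] → X
    (5,3)@(11, 7): e=[4,30,18] → X
    (4,4)@(9, 9): e=[36,10,6] → X
    (5,4)@(11, 9): e=[0,26,26] → .  [on edge]
    (4,5)@(9, 11): e=[32,6,14] → X
    (5,5)@(11, 11): e=[-4,22,34] → .
    (4,6)@(9, 13): e=[28,2,22] → X
    (5,6)@(11, 13): e=[-8,18,42] → .
    (4,7)@(9, 15): e=[24,-2,30] → .
  covered (6 px):
    . . . . . .
    . . . . . X
    . . . . . X
    . . . . . X
    . . . . X .
    . . . . X .
    . . . . X .
    . . . . . .
    . . . . . .

Final: 6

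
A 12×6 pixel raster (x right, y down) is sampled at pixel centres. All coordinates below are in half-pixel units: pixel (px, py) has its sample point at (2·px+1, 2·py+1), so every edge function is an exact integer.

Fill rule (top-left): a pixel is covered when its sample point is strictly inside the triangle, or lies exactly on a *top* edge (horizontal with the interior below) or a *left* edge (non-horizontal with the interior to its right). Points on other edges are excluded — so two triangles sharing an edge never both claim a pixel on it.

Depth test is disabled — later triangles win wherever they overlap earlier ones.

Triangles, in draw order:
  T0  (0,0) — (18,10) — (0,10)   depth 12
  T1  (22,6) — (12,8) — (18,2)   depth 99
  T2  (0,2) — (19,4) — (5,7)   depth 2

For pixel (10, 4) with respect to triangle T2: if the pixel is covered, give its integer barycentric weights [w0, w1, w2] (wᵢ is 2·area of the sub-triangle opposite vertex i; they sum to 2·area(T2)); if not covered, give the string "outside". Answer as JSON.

T0:
  2·area = 180
  edge (0, 0)→(18, 10): d=(18,10) right/bottom  bias=-1
  edge (18, 10)→(0, 10): d=(-18,0) right/bottom  bias=-1
  edge (0, 10)→(0, 0): d=(0,-10) top-left  bias=+0
    (0,0)@(1, 1): e=[8,162,10] → X
    (1,0)@(3, 1): e=[-12,162,30] → .
    (0,1)@(1, 3): e=[44,126,10] → X
    (1,1)@(3, 3): e=[24,126,30] → X
    (2,1)@(5, 3): e=[4,126,50] → X
    (3,1)@(7, 3): e=[-16,126,70] → .
    (0,2)@(1, 5): e=[80,90,10] → X
    (3,2)@(7, 5): e=[20,90,70] → X
    (4,2)@(9, 5): e=[0,90,90] → .  [on edge]
    (0,3)@(1, 7): e=[116,54,10] → X
    (4,3)@(9, 7): e=[36,54,90] → X
    (5,3)@(11, 7): e=[16,54,110] → X
  covered (22 px):
    X . . . . . . . . . . .
    X X X . . . . . . . . .
    X X X X . . . . . . . .
    X X X X X X . . . . . .
    X X X X X X X X . . . .
    . . . . . . . . . . . .
T1:
  2·area = 48
  edge (22, 6)→(12, 8): d=(-10,2) right/bottom  bias=-1
  edge (12, 8)→(18, 2): d=(6,-6) top-left  bias=+0
  edge (18, 2)→(22, 6): d=(4,4) right/bottom  bias=-1
    (8,0)@(17, 1): e=[60,-12,0] → .  [on edge]
    (9,0)@(19, 1): e=[56,0,-8] → .  [on edge]
    (8,1)@(17, 3): e=[40,0,8] → X  [on edge]
    (9,1)@(19, 3): e=[36,12,0] → .  [on edge]
    (7,2)@(15, 5): e=[24,0,24] → X  [on edge]
    (9,2)@(19, 5): e=[16,24,8] → X
    (10,2)@(21, 5): e=[12,36,0] → .  [on edge]
    (6,3)@(13, 7): e=[8,0,40] → X  [on edge]
    (8,3)@(17, 7): e=[0,24,24] → .  [on edge]
    (9,3)@(19, 7): e=[-4,36,16] → .
    (11,3)@(23, 7): e=[-12,60,0] → .  [on edge]
    (3,4)@(7, 9): e=[0,-24,72] → .  [on edge]
    (5,4)@(11, 9): e=[-8,0,56] → .  [on edge]
    (4,5)@(9, 11): e=[-24,0,72] → .  [on edge]
  covered (6 px):
    . . . . . . . . . . . .
    . . . . . . . . X . . .
    . . . . . . . X X X . .
    . . . . . . X X . . . .
    . . . . . . . . . . . .
    . . . . . . . . . . . .
T2:
  2·area = 85
  edge (0, 2)→(19, 4): d=(19,2) right/bottom  bias=-1
  edge (19, 4)→(5, 7): d=(-14,3) right/bottom  bias=-1
  edge (5, 7)→(0, 2): d=(-5,-5) top-left  bias=+0
    (0,1)@(1, 3): e=[17,68,0] → X  [on edge]
    (1,1)@(3, 3): e=[13,62,10] → X
    (2,1)@(5, 3): e=[9,56,20] → X
    (3,1)@(7, 3): e=[5,50,30] → X
    (4,1)@(9, 3): e=[1,44,40] → X
    (5,1)@(11, 3): e=[-3,38,50] → .
    (0,2)@(1, 5): e=[55,40,-10] → .
    (1,2)@(3, 5): e=[51,34,0] → X  [on edge]
    (5,2)@(11, 5): e=[35,10,40] → X
    (6,2)@(13, 5): e=[31,4,50] → X
    (7,2)@(15, 5): e=[27,-2,60] → .
    (1,3)@(3, 7): e=[89,6,-10] → .
    (2,3)@(5, 7): e=[85,0,0] → .  [on edge]
    (3,4)@(7, 9): e=[119,-34,0] → .  [on edge]
    (4,5)@(9, 11): e=[153,-68,0] → .  [on edge]
  covered (11 px):
    . . . . . . . . . . . .
    X X X X X . . . . . . .
    . X X X X X X . . . . .
    . . . . . . . . . . . .
    . . . . . . . . . . . .
    . . . . . . . . . . . .

Final: "outside"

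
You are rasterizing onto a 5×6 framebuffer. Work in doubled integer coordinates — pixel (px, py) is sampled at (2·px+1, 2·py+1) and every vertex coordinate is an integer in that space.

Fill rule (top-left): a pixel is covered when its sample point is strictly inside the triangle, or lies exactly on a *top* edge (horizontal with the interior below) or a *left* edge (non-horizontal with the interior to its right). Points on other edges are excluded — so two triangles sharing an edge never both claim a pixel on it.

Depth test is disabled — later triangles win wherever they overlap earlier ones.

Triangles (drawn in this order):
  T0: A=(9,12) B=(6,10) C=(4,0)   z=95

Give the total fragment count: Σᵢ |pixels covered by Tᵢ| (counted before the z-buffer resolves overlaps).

T0:
  2·area = 26
  edge (9, 12)→(6, 10): d=(-3,-2) top-left  bias=+0
  edge (6, 10)→(4, 0): d=(-2,-10) top-left  bias=+0
  edge (4, 0)→(9, 12): d=(5,12) right/bottom  bias=-1
    (2,1)@(5, 3): e=[19,4,3] → #
    (3,1)@(7, 3): e=[23,24,-21] → ·
    (2,2)@(5, 5): e=[13,0,13] → #  [on edge]
    (3,2)@(7, 5): e=[17,20,-11] → ·
    (2,3)@(5, 7): e=[7,-4,23] → ·
    (3,4)@(7, 9): e=[5,12,9] → #
    (4,4)@(9, 9): e=[9,32,-15] → ·
    (3,5)@(7, 11): e=[-1,8,19] → ·
  covered (3 px):
    · · · · ·
    · · # · ·
    · · # · ·
    · · · · ·
    · · · # ·
    · · · · ·

Answer: 3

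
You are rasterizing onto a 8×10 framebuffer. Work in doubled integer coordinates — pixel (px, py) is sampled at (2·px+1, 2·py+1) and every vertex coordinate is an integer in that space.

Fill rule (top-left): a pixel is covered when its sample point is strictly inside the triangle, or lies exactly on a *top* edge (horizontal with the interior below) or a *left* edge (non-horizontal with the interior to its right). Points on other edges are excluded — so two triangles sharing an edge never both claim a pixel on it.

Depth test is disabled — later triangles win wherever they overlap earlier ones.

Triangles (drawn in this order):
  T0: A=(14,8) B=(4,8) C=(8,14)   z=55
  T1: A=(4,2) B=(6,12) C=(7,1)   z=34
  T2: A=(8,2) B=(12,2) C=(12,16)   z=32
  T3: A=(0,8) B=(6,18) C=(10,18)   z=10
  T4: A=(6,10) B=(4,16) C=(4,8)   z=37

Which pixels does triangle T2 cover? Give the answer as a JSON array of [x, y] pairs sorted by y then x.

T0:
  2·area = 60  (B↔C swapped to make it positive)
  edge (14, 8)→(8, 14): d=(-6,6) right/bottom  bias=-1
  edge (8, 14)→(4, 8): d=(-4,-6) top-left  bias=+0
  edge (4, 8)→(14, 8): d=(10,0) top-left  bias=+0
    (7,3)@(15, 7): e=[0,70,-10] → ·  [on edge]
    (2,4)@(5, 9): e=[48,2,10] → █
    (3,4)@(7, 9): e=[36,14,10] → █
    (4,4)@(9, 9): e=[24,26,10] → █
    (5,4)@(11, 9): e=[12,38,10] → █
    (6,4)@(13, 9): e=[0,50,10] → ·  [on edge]
    (2,5)@(5, 11): e=[36,-6,30] → ·
    (3,5)@(7, 11): e=[24,6,30] → █
    (5,5)@(11, 11): e=[0,30,30] → ·  [on edge]
    (3,6)@(7, 13): e=[12,-2,50] → ·
    (4,6)@(9, 13): e=[0,10,50] → ·  [on edge]
    (3,7)@(7, 15): e=[0,-10,70] → ·  [on edge]
    (2,8)@(5, 17): e=[0,-30,90] → ·  [on edge]
    (1,9)@(3, 19): e=[0,-50,110] → ·  [on edge]
  covered (6 px):
    · · · · · · · ·
    · · · · · · · ·
    · · · · · · · ·
    · · · · · · · ·
    · · █ █ █ █ · ·
    · · · █ █ · · ·
    · · · · · · · ·
    · · · · · · · ·
    · · · · · · · ·
    · · · · · · · ·
T1:
  2·area = 32  (B↔C swapped to make it positive)
  edge (4, 2)→(7, 1): d=(3,-1) top-left  bias=+0
  edge (7, 1)→(6, 12): d=(-1,11) right/bottom  bias=-1
  edge (6, 12)→(4, 2): d=(-2,-10) top-left  bias=+0
    (3,0)@(7, 1): e=[0,0,32] → ·  [on edge]
    (0,1)@(1, 3): e=[0,64,-32] → ·  [on edge]
    (2,1)@(5, 3): e=[4,20,8] → █
    (3,1)@(7, 3): e=[6,-2,28] → ·
    (2,2)@(5, 5): e=[10,18,4] → █
    (3,2)@(7, 5): e=[12,-4,24] → ·
    (2,3)@(5, 7): e=[16,16,0] → █  [on edge]
    (3,3)@(7, 7): e=[18,-6,20] → ·
    (2,4)@(5, 9): e=[22,14,-4] → ·
    (3,8)@(7, 17): e=[48,-16,0] → ·  [on edge]
  covered (3 px):
    · · · · · · · ·
    · · █ · · · · ·
    · · █ · · · · ·
    · · █ · · · · ·
    · · · · · · · ·
    · · · · · · · ·
    · · · · · · · ·
    · · · · · · · ·
    · · · · · · · ·
    · · · · · · · ·
T2:
  2·area = 56
  edge (8, 2)→(12, 2): d=(4,0) top-left  bias=+0
  edge (12, 2)→(12, 16): d=(0,14) right/bottom  bias=-1
  edge (12, 16)→(8, 2): d=(-4,-14) top-left  bias=+0
    (4,1)@(9, 3): e=[4,42,10] → █
    (5,1)@(11, 3): e=[4,14,38] → █
    (6,1)@(13, 3): e=[4,-14,66] → ·
    (4,2)@(9, 5): e=[12,42,2] → █
    (6,2)@(13, 5): e=[12,-14,58] → ·
    (4,3)@(9, 7): e=[20,42,-6] → ·
    (5,3)@(11, 7): e=[20,14,22] → █
    (6,3)@(13, 7): e=[20,-14,50] → ·
    (5,4)@(11, 9): e=[28,14,14] → █
    (6,4)@(13, 9): e=[28,-14,42] → ·
    (5,5)@(11, 11): e=[36,14,6] → █
    (6,5)@(13, 11): e=[36,-14,34] → ·
  covered (7 px):
    · · · · · · · ·
    · · · · █ █ · ·
    · · · · █ █ · ·
    · · · · · █ · ·
    · · · · · █ · ·
    · · · · · █ · ·
    · · · · · · · ·
    · · · · · · · ·
    · · · · · · · ·
    · · · · · · · ·
T3:
  2·area = 40  (B↔C swapped to make it positive)
  edge (0, 8)→(10, 18): d=(10,10) right/bottom  bias=-1
  edge (10, 18)→(6, 18): d=(-4,0) right/bottom  bias=-1
  edge (6, 18)→(0, 8): d=(-6,-10) top-left  bias=+0
    (0,4)@(1, 9): e=[0,36,4] → ·  [on edge]
    (1,5)@(3, 11): e=[0,28,12] → ·  [on edge]
    (1,6)@(3, 13): e=[20,20,0] → █  [on edge]
    (2,6)@(5, 13): e=[0,20,20] → ·  [on edge]
    (1,7)@(3, 15): e=[40,12,-12] → ·
    (2,7)@(5, 15): e=[20,12,8] → █
    (3,7)@(7, 15): e=[0,12,28] → ·  [on edge]
    (2,8)@(5, 17): e=[40,4,-4] → ·
    (3,8)@(7, 17): e=[20,4,16] → █
    (4,8)@(9, 17): e=[0,4,36] → ·  [on edge]
    (3,9)@(7, 19): e=[40,-4,4] → ·
    (5,9)@(11, 19): e=[0,-4,44] → ·  [on edge]
  covered (3 px):
    · · · · · · · ·
    · · · · · · · ·
    · · · · · · · ·
    · · · · · · · ·
    · · · · · · · ·
    · · · · · · · ·
    · █ · · · · · ·
    · · █ · · · · ·
    · · · █ · · · ·
    · · · · · · · ·
T4:
  2·area = 16
  edge (6, 10)→(4, 16): d=(-2,6) right/bottom  bias=-1
  edge (4, 16)→(4, 8): d=(0,-8) top-left  bias=+0
  edge (4, 8)→(6, 10): d=(2,2) right/bottom  bias=-1
    (4,0)@(9, 1): e=[0,40,-24] → ·  [on edge]
    (0,2)@(1, 5): e=[40,-24,0] → ·  [on edge]
    (1,3)@(3, 7): e=[24,-8,0] → ·  [on edge]
    (3,3)@(7, 7): e=[0,24,-8] → ·  [on edge]
    (2,4)@(5, 9): e=[8,8,0] → ·  [on edge]
    (2,5)@(5, 11): e=[4,8,4] → █
    (3,5)@(7, 11): e=[-8,24,0] → ·  [on edge]
    (2,6)@(5, 13): e=[0,8,8] → ·  [on edge]
    (4,6)@(9, 13): e=[-24,40,0] → ·  [on edge]
    (5,7)@(11, 15): e=[-40,56,0] → ·  [on edge]
    (6,8)@(13, 17): e=[-56,72,0] → ·  [on edge]
    (1,9)@(3, 19): e=[0,-8,24] → ·  [on edge]
    (7,9)@(15, 19): e=[-72,88,0] → ·  [on edge]
  covered (1 px):
    · · · · · · · ·
    · · · · · · · ·
    · · · · · · · ·
    · · · · · · · ·
    · · · · · · · ·
    · · █ · · · · ·
    · · · · · · · ·
    · · · · · · · ·
    · · · · · · · ·
    · · · · · · · ·

Final: [[4,1],[5,1],[4,2],[5,2],[5,3],[5,4],[5,5]]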